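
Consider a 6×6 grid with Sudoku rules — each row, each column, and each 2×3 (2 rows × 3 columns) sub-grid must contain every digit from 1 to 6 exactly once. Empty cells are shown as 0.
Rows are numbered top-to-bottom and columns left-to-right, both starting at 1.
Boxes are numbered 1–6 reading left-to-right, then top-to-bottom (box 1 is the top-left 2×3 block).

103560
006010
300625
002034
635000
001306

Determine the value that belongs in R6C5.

5

Cell R6C5 itself could take any of {4, 5} by direct elimination.
Consider where 5 can go in row 6.
R6C1 is out (box 5 already has a 5).
R6C2 is out (box 5 already has a 5).
So the only cell in row 6 that can hold 5 is R6C5.
Therefore R6C5 = 5.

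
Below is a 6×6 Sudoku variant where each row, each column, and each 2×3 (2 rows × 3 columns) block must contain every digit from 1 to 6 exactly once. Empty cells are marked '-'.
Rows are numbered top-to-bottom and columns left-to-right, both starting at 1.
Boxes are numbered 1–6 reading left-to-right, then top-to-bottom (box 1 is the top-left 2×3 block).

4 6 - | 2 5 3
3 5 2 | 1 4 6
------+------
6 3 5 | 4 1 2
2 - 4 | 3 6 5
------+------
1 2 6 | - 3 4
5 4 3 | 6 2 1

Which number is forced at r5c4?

Row 5 already contains {1, 2, 3, 4, 6}.
Column 4 already contains {1, 2, 3, 4, 6}.
Its 2×3 block (box 6) already contains {1, 2, 3, 4, 6}.
The only value from 1–6 not eliminated is 5, so r5c4 = 5.

5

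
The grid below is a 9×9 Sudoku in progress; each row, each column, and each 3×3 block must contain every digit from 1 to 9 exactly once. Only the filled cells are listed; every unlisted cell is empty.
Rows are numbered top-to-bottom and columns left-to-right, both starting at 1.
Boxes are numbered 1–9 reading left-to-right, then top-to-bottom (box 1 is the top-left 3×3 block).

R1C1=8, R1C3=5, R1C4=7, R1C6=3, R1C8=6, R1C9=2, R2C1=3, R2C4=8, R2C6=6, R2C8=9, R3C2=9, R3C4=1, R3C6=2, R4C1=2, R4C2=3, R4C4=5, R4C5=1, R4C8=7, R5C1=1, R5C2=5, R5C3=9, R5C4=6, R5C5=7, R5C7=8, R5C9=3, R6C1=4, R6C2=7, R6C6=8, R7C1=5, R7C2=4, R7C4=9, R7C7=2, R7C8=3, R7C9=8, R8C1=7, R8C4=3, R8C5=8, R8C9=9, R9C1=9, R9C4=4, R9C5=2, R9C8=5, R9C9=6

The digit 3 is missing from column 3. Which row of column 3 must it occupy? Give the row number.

Consider where 3 can go in column 3.
R2C3 is out (row 2 already has a 3). R3C3 is out (box 1 already has a 3). R4C3 is out (row 4 already has a 3). R6C3 is out (box 4 already has a 3). The remaining empty cells in column 3 are similarly blocked.
So the only cell in column 3 that can hold 3 is R9C3.
That is row 9.

9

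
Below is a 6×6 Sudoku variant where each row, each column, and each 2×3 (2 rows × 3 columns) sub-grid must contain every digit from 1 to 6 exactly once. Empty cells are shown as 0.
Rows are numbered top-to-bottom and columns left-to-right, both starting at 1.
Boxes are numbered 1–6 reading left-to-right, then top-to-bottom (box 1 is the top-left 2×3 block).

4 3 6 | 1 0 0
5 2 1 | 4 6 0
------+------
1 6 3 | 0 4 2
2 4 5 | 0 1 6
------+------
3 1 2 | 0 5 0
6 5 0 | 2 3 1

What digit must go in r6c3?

Row 6 already contains {1, 2, 3, 5, 6}.
Column 3 already contains {1, 2, 3, 5, 6}.
Its 2×3 block (box 5) already contains {1, 2, 3, 5, 6}.
The only value from 1–6 not eliminated is 4, so r6c3 = 4.

4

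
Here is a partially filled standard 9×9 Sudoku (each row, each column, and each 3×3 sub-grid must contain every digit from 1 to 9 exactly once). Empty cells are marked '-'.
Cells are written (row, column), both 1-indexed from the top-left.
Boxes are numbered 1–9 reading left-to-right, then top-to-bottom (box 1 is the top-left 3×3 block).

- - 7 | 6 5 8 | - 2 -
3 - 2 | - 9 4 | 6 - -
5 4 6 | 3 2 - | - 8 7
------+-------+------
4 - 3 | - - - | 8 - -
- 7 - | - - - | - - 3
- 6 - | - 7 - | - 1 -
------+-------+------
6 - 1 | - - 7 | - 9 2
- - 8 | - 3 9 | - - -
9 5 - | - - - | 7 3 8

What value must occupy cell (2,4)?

7

Cell (2,4) itself could take any of {1, 7} by direct elimination.
Consider where 7 can go in column 4.
(4,4) is out (box 5 already has a 7). (5,4) is out (row 5 already has a 7). (6,4) is out (row 6 already has a 7). (7,4) is out (row 7 already has a 7). The remaining empty cells in column 4 are similarly blocked.
So the only cell in column 4 that can hold 7 is (2,4).
Therefore (2,4) = 7.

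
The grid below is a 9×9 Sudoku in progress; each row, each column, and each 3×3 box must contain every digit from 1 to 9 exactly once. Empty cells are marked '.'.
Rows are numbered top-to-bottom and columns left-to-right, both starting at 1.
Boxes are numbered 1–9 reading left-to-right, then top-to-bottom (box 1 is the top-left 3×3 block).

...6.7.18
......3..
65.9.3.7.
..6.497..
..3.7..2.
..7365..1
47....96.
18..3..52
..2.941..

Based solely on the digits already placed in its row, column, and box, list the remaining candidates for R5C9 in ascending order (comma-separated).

4,5,6,9

Row 5 already contains {2, 3, 7}.
Column 9 already contains {1, 2, 8}.
Its 3×3 block (box 6) already contains {1, 2, 7}.
Removing those from 1–9 leaves {4, 5, 6, 9} as the candidates for R5C9.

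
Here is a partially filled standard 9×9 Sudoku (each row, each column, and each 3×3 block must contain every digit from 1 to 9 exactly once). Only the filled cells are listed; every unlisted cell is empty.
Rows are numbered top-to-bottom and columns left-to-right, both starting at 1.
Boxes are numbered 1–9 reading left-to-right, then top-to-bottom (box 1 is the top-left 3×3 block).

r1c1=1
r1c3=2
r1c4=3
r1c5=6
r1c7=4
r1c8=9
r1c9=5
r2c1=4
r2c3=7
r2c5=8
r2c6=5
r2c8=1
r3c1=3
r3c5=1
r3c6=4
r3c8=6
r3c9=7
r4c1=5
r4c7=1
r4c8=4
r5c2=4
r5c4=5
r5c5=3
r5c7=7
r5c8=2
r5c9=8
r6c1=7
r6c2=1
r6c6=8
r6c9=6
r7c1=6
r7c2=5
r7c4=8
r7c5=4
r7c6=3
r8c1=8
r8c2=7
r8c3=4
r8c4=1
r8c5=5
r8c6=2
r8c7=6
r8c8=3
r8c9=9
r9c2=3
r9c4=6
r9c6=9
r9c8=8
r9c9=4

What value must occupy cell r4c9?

Row 4 already contains {1, 4, 5}.
Column 9 already contains {4, 5, 6, 7, 8, 9}.
Its 3×3 block (box 6) already contains {1, 2, 4, 6, 7, 8}.
The only value from 1–9 not eliminated is 3, so r4c9 = 3.

3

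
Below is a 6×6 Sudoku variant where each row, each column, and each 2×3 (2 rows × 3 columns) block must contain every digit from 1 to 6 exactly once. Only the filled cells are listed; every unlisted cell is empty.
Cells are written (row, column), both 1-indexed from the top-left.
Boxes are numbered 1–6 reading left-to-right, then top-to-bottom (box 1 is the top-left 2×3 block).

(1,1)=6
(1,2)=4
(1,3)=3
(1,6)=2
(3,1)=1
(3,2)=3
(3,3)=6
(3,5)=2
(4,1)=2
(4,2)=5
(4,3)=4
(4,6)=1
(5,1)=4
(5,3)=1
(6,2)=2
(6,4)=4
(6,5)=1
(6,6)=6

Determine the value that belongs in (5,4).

2

Cell (5,4) itself could take any of {2, 3, 5} by direct elimination.
Consider where 2 can go in box 6.
(5,5) is out (column 5 already has a 2).
(5,6) is out (column 6 already has a 2).
So the only cell in box 6 that can hold 2 is (5,4).
Therefore (5,4) = 2.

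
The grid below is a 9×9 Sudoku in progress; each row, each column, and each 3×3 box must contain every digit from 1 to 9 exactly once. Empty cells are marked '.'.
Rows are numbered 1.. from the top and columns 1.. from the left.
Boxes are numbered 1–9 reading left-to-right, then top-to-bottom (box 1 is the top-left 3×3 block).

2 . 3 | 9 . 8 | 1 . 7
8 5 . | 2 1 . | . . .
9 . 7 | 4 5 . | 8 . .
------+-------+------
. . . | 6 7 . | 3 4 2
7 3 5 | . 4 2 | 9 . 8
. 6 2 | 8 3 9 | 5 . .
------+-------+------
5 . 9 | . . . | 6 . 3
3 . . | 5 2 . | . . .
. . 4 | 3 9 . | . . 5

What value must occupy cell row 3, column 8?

2

Cell row 3, column 8 itself could take any of {2, 3, 6} by direct elimination.
Consider where 2 can go in box 3.
row 1, column 8 is out (row 1 already has a 2).
row 2, column 7 is out (row 2 already has a 2).
row 2, column 8 is out (row 2 already has a 2).
row 2, column 9 is out (row 2 already has a 2).
row 3, column 9 is out (column 9 already has a 2).
So the only cell in box 3 that can hold 2 is row 3, column 8.
Therefore row 3, column 8 = 2.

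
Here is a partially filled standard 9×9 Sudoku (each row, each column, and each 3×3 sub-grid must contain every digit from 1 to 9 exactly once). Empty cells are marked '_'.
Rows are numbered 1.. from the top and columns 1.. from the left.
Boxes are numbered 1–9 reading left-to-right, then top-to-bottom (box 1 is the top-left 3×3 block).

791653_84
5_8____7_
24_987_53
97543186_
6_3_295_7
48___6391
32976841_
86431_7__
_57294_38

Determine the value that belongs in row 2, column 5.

Row 2 already contains {5, 7, 8}.
Column 5 already contains {1, 2, 3, 5, 6, 8, 9}.
Its 3×3 block (box 2) already contains {3, 5, 6, 7, 8, 9}.
The only value from 1–9 not eliminated is 4, so row 2, column 5 = 4.

4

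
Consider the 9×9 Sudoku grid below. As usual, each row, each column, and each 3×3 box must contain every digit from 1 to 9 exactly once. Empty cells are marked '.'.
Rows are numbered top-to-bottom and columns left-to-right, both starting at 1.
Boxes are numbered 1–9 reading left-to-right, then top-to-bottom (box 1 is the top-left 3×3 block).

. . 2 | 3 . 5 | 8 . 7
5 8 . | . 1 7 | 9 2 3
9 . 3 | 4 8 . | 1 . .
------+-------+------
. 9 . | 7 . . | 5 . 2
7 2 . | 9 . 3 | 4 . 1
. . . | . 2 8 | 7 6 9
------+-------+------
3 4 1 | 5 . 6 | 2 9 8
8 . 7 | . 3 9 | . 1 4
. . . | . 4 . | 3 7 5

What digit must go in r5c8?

8

Row 5 already contains {1, 2, 3, 4, 7, 9}.
Column 8 already contains {1, 2, 6, 7, 9}.
Its 3×3 block (box 6) already contains {1, 2, 4, 5, 6, 7, 9}.
The only value from 1–9 not eliminated is 8, so r5c8 = 8.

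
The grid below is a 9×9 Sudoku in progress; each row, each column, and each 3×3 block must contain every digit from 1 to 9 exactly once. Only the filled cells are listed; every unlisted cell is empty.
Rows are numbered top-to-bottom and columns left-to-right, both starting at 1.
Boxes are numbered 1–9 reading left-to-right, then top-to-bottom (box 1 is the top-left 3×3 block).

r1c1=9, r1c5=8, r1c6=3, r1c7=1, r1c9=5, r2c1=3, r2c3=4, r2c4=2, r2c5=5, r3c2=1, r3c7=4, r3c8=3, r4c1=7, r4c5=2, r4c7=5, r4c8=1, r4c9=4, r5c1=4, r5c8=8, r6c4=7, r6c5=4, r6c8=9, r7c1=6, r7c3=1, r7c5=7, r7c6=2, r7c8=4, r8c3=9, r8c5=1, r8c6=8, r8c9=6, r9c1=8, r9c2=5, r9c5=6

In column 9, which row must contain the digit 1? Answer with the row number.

Consider where 1 can go in column 9.
r2c9 is out (box 3 already has a 1).
r3c9 is out (row 3 already has a 1).
r5c9 is out (box 6 already has a 1).
r6c9 is out (box 6 already has a 1).
r7c9 is out (row 7 already has a 1).
So the only cell in column 9 that can hold 1 is r9c9.
That is row 9.

9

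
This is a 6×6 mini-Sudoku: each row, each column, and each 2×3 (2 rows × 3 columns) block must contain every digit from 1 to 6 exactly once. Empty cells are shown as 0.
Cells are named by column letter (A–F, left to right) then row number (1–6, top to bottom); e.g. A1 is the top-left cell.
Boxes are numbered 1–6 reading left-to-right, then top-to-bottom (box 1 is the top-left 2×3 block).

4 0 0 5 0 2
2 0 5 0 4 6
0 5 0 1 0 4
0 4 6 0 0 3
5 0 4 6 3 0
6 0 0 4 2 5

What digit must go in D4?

Row 4 already contains {3, 4, 6}.
Column D already contains {1, 4, 5, 6}.
Its 2×3 block (box 4) already contains {1, 3, 4}.
The only value from 1–6 not eliminated is 2, so D4 = 2.

2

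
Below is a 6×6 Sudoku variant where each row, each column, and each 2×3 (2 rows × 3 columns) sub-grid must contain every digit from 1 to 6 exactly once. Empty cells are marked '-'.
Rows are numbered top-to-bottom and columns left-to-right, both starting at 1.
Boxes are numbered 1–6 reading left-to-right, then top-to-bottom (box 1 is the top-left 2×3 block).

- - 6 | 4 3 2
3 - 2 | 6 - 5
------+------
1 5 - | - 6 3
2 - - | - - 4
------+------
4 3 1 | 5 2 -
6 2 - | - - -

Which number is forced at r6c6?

Row 6 already contains {2, 6}.
Column 6 already contains {2, 3, 4, 5}.
Its 2×3 block (box 6) already contains {2, 5}.
The only value from 1–6 not eliminated is 1, so r6c6 = 1.

1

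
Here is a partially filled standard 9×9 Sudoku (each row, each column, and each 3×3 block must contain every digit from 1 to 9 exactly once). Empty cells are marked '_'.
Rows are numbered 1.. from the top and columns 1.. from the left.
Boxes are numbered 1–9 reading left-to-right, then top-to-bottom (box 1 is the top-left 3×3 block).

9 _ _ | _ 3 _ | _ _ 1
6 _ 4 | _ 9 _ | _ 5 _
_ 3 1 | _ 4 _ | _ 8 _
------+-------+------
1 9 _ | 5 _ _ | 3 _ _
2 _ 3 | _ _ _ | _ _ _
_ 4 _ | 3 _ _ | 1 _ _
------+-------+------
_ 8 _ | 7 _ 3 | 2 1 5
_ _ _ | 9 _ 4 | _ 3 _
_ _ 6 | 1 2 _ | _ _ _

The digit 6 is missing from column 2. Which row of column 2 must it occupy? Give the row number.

Consider where 6 can go in column 2.
row 1, column 2 is out (box 1 already has a 6).
row 2, column 2 is out (row 2 already has a 6).
row 8, column 2 is out (box 7 already has a 6).
row 9, column 2 is out (row 9 already has a 6).
So the only cell in column 2 that can hold 6 is row 5, column 2.
That is row 5.

5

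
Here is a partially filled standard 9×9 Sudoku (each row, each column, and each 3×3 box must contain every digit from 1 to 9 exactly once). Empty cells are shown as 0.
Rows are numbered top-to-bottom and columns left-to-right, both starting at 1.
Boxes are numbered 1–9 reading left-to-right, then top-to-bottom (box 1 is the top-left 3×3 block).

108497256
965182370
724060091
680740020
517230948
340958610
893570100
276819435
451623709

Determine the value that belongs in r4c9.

Row 4 already contains {2, 4, 6, 7, 8}.
Column 9 already contains {1, 5, 6, 8, 9}.
Its 3×3 block (box 6) already contains {1, 2, 4, 6, 8, 9}.
The only value from 1–9 not eliminated is 3, so r4c9 = 3.

3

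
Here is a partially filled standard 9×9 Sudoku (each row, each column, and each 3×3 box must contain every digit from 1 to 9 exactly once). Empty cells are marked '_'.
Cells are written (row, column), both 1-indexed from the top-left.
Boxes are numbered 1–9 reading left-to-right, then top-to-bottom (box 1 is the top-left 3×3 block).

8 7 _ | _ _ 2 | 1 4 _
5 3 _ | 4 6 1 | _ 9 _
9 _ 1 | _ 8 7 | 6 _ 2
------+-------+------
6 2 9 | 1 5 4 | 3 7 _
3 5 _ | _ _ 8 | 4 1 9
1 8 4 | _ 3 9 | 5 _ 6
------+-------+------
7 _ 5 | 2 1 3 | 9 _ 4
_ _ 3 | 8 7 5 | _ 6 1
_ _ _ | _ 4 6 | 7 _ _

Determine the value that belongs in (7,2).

Row 7 already contains {1, 2, 3, 4, 5, 7, 9}.
Column 2 already contains {2, 3, 5, 7, 8}.
Its 3×3 block (box 7) already contains {3, 5, 7}.
The only value from 1–9 not eliminated is 6, so (7,2) = 6.

6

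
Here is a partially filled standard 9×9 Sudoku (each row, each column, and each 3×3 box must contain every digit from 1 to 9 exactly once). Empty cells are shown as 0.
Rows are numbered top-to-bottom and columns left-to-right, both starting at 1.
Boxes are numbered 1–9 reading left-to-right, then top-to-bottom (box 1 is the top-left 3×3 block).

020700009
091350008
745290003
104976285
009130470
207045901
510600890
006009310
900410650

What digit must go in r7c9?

Cell r7c9 itself could take any of {2, 4, 7} by direct elimination.
Consider where 4 can go in row 7.
r7c3 is out (column 3 already has a 4).
r7c5 is out (column 5 already has a 4).
r7c6 is out (box 8 already has a 4).
So the only cell in row 7 that can hold 4 is r7c9.
Therefore r7c9 = 4.

4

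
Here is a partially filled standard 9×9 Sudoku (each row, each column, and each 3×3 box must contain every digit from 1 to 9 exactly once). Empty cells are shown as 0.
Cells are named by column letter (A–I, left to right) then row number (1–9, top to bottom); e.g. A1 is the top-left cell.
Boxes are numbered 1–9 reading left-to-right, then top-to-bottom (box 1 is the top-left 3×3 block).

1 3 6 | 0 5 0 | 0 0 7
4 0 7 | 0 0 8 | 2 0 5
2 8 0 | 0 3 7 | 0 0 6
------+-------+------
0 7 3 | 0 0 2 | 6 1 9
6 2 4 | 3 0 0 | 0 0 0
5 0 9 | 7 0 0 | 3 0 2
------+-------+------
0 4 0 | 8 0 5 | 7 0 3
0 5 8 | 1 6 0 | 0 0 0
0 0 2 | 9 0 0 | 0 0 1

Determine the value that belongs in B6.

Row 6 already contains {2, 3, 5, 7, 9}.
Column B already contains {2, 3, 4, 5, 7, 8}.
Its 3×3 block (box 4) already contains {2, 3, 4, 5, 6, 7, 9}.
The only value from 1–9 not eliminated is 1, so B6 = 1.

1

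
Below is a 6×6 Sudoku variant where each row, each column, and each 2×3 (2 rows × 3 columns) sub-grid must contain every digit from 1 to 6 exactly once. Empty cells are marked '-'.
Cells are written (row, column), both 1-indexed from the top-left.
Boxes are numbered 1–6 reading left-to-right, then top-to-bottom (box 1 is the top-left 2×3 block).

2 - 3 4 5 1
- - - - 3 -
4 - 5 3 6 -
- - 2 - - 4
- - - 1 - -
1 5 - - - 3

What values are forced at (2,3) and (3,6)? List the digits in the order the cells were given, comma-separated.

For (2,3):
  Consider where 1 can go in column 3.
  (5,3) is out (row 5 already has a 1).
  (6,3) is out (row 6 already has a 1).
  So the only cell in column 3 that can hold 1 is (2,3).
  So (2,3) = 1.
For (3,6):
  Row 3 already contains {3, 4, 5, 6}.
  Column 6 already contains {1, 3, 4}.
  Its 2×3 block (box 4) already contains {3, 4, 6}.
  The only value from 1–6 not eliminated is 2, so (3,6) = 2.

1,2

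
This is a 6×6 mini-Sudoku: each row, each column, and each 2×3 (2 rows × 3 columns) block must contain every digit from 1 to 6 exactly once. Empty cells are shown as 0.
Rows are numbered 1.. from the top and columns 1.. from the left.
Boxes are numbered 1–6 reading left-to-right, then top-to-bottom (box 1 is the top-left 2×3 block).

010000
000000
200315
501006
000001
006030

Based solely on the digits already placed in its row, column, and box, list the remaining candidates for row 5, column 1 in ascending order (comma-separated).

Row 5 already contains {1}.
Column 1 already contains {2, 5}.
Its 2×3 block (box 5) already contains {6}.
Removing those from 1–6 leaves {3, 4} as the candidates for row 5, column 1.

3,4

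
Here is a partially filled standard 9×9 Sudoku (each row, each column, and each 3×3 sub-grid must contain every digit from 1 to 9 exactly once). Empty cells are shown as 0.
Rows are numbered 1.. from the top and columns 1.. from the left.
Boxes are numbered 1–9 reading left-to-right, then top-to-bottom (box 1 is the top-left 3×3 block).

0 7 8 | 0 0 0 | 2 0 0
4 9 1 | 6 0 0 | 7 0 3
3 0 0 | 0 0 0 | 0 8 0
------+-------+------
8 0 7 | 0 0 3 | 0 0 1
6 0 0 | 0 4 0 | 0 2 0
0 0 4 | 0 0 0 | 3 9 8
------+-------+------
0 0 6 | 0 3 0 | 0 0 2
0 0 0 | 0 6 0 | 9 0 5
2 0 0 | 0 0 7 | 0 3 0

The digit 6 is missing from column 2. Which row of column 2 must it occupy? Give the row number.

3

Consider where 6 can go in column 2.
row 4, column 2 is out (box 4 already has a 6). row 5, column 2 is out (row 5 already has a 6). row 6, column 2 is out (box 4 already has a 6). row 7, column 2 is out (row 7 already has a 6). The remaining empty cells in column 2 are similarly blocked.
So the only cell in column 2 that can hold 6 is row 3, column 2.
That is row 3.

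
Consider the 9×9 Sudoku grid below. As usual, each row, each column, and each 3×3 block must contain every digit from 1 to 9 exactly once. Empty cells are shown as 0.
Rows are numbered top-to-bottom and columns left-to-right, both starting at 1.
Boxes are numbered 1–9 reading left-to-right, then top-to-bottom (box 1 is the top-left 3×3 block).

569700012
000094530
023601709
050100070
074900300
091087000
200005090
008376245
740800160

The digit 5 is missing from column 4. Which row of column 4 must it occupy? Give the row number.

6

Consider where 5 can go in column 4.
R2C4 is out (row 2 already has a 5).
R7C4 is out (row 7 already has a 5).
So the only cell in column 4 that can hold 5 is R6C4.
That is row 6.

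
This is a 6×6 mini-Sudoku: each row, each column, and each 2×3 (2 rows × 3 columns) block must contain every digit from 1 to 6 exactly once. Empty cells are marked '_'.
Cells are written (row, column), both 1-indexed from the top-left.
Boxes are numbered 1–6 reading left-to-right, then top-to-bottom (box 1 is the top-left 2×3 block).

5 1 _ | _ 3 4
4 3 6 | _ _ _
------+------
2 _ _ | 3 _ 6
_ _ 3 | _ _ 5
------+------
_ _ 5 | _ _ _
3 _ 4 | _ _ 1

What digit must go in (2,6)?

Row 2 already contains {3, 4, 6}.
Column 6 already contains {1, 4, 5, 6}.
Its 2×3 block (box 2) already contains {3, 4}.
The only value from 1–6 not eliminated is 2, so (2,6) = 2.

2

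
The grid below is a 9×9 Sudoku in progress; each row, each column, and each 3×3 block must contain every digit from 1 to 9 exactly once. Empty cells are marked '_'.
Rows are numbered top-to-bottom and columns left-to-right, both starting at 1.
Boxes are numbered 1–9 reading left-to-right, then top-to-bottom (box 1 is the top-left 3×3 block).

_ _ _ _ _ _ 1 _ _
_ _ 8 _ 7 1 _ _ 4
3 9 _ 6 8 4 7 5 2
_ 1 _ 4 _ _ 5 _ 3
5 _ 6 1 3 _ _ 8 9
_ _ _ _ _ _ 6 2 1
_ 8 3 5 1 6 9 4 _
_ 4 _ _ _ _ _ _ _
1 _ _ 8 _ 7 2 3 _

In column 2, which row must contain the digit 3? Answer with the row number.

6

Consider where 3 can go in column 2.
R1C2 is out (box 1 already has a 3).
R2C2 is out (box 1 already has a 3).
R5C2 is out (row 5 already has a 3).
R9C2 is out (row 9 already has a 3).
So the only cell in column 2 that can hold 3 is R6C2.
That is row 6.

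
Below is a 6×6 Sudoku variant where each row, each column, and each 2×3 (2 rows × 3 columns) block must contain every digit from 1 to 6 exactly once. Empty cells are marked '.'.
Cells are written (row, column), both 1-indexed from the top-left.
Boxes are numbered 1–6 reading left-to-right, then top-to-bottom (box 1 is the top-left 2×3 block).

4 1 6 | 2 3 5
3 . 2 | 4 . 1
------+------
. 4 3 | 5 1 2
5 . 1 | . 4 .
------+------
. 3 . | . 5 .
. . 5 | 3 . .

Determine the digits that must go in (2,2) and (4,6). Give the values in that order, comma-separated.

5,3

For (2,2):
  Row 2 already contains {1, 2, 3, 4}.
  Column 2 already contains {1, 3, 4}.
  Its 2×3 block (box 1) already contains {1, 2, 3, 4, 6}.
  The only value from 1–6 not eliminated is 5, so (2,2) = 5.
For (4,6):
  Consider where 3 can go in box 4.
  (4,4) is out (column 4 already has a 3).
  So the only cell in box 4 that can hold 3 is (4,6).
  So (4,6) = 3.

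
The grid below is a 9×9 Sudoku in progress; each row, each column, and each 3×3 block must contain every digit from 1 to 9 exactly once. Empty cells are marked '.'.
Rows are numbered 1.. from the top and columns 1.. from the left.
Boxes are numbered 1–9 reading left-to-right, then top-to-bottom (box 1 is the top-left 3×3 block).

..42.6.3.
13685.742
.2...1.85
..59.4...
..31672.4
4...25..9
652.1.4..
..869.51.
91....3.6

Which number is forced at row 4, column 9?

3

Cell row 4, column 9 itself could take any of {1, 3, 7, 8} by direct elimination.
Consider where 3 can go in column 9.
row 1, column 9 is out (row 1 already has a 3).
row 7, column 9 is out (box 9 already has a 3).
row 8, column 9 is out (box 9 already has a 3).
So the only cell in column 9 that can hold 3 is row 4, column 9.
Therefore row 4, column 9 = 3.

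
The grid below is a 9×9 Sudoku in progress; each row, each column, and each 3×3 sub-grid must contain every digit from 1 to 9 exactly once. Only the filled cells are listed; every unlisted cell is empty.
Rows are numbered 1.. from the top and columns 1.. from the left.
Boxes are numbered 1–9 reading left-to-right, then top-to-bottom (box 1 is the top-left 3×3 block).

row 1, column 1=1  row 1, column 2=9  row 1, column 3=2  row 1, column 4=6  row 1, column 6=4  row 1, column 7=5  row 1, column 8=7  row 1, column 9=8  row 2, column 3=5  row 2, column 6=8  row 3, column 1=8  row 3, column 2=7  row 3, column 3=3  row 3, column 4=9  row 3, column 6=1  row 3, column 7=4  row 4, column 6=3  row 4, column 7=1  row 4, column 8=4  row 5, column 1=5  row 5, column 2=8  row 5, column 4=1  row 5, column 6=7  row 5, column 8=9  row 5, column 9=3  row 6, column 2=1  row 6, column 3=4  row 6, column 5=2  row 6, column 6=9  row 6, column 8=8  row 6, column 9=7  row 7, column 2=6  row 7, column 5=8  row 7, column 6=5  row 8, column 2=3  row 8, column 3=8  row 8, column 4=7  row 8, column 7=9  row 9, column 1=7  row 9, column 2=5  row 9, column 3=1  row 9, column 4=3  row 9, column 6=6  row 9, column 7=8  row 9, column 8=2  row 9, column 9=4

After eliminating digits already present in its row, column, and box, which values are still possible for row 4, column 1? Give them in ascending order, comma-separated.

2,6,9

Row 4 already contains {1, 3, 4}.
Column 1 already contains {1, 5, 7, 8}.
Its 3×3 block (box 4) already contains {1, 4, 5, 8}.
Removing those from 1–9 leaves {2, 6, 9} as the candidates for row 4, column 1.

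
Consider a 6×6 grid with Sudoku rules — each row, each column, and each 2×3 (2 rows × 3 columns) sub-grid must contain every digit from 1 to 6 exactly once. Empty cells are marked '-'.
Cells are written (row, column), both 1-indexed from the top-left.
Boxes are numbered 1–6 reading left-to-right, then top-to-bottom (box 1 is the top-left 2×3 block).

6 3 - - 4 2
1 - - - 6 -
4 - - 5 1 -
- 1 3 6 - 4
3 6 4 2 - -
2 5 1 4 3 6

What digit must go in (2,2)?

Cell (2,2) itself could take any of {2, 4} by direct elimination.
Consider where 4 can go in row 2.
(2,3) is out (column 3 already has a 4).
(2,4) is out (column 4 already has a 4).
(2,6) is out (column 6 already has a 4).
So the only cell in row 2 that can hold 4 is (2,2).
Therefore (2,2) = 4.

4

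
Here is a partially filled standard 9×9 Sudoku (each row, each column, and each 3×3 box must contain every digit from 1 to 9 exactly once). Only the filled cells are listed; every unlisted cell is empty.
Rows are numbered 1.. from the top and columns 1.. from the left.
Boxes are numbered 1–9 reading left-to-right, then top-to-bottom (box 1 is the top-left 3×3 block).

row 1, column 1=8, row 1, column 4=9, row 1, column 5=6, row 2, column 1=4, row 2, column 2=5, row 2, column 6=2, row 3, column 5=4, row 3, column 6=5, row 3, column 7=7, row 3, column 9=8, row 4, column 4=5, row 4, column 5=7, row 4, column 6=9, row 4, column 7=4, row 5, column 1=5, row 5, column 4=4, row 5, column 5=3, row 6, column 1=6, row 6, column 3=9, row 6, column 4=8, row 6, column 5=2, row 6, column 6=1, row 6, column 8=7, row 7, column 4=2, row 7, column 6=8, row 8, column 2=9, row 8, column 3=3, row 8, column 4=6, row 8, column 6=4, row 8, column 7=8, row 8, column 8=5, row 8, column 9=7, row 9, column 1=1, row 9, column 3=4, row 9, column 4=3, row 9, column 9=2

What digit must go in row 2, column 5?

Cell row 2, column 5 itself could take any of {1, 8} by direct elimination.
Consider where 8 can go in row 2.
row 2, column 3 is out (box 1 already has a 8).
row 2, column 4 is out (column 4 already has a 8).
row 2, column 7 is out (column 7 already has a 8).
row 2, column 8 is out (box 3 already has a 8).
row 2, column 9 is out (column 9 already has a 8).
So the only cell in row 2 that can hold 8 is row 2, column 5.
Therefore row 2, column 5 = 8.

8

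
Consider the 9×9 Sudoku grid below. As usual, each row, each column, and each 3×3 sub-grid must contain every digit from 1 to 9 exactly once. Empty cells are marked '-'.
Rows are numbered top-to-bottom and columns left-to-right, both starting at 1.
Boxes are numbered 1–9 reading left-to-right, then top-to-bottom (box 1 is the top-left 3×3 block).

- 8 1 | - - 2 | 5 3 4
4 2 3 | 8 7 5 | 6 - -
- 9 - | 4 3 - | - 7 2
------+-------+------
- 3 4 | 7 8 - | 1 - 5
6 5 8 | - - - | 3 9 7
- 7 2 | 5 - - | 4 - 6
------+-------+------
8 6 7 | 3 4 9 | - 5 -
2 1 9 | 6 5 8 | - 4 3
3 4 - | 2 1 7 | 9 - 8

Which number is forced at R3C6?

Cell R3C6 itself could take any of {1, 6} by direct elimination.
Consider where 1 can go in box 2.
R1C4 is out (row 1 already has a 1).
R1C5 is out (row 1 already has a 1).
So the only cell in box 2 that can hold 1 is R3C6.
Therefore R3C6 = 1.

1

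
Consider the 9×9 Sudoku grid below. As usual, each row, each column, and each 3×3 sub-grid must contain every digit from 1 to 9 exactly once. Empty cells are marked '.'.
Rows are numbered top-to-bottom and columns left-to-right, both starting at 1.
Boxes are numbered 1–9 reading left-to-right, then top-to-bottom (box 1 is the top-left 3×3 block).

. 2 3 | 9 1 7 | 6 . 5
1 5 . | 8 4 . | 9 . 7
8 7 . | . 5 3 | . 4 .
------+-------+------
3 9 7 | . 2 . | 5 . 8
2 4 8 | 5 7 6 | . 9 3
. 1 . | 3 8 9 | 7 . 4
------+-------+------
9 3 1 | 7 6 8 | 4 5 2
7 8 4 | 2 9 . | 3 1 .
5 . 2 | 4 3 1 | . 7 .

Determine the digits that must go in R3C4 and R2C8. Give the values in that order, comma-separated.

6,3

For R3C4:
  Row 3 already contains {3, 4, 5, 7, 8}.
  Column 4 already contains {2, 3, 4, 5, 7, 8, 9}.
  Its 3×3 block (box 2) already contains {1, 3, 4, 5, 7, 8, 9}.
  The only value from 1–9 not eliminated is 6, so R3C4 = 6.
For R2C8:
  Consider where 3 can go in column 8.
  R1C8 is out (row 1 already has a 3).
  R4C8 is out (row 4 already has a 3).
  R6C8 is out (row 6 already has a 3).
  So the only cell in column 8 that can hold 3 is R2C8.
  So R2C8 = 3.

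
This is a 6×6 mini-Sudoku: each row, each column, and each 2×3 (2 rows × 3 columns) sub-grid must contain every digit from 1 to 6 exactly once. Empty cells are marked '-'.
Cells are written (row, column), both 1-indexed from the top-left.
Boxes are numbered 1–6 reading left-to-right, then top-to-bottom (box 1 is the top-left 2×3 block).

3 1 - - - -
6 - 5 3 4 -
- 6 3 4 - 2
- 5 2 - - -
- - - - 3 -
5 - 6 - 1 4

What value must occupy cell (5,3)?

Cell (5,3) itself could take any of {1, 4} by direct elimination.
Consider where 1 can go in column 3.
(1,3) is out (row 1 already has a 1).
So the only cell in column 3 that can hold 1 is (5,3).
Therefore (5,3) = 1.

1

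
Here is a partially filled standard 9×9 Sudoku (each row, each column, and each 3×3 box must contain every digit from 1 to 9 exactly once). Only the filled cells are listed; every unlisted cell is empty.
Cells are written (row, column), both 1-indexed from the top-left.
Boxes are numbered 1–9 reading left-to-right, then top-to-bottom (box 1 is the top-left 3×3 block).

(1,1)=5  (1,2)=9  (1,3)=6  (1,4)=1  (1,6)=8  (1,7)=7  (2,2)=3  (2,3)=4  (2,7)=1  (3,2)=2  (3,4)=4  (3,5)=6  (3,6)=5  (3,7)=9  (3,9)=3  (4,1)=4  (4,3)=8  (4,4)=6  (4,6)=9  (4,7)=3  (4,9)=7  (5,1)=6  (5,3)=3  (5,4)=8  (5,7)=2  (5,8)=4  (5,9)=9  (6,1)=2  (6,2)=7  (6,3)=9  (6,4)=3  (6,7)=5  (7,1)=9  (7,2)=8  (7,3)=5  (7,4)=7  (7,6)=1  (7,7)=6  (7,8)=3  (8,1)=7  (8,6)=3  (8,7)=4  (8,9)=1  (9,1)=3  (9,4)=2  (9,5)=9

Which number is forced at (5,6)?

Row 5 already contains {2, 3, 4, 6, 8, 9}.
Column 6 already contains {1, 3, 5, 8, 9}.
Its 3×3 block (box 5) already contains {3, 6, 8, 9}.
The only value from 1–9 not eliminated is 7, so (5,6) = 7.

7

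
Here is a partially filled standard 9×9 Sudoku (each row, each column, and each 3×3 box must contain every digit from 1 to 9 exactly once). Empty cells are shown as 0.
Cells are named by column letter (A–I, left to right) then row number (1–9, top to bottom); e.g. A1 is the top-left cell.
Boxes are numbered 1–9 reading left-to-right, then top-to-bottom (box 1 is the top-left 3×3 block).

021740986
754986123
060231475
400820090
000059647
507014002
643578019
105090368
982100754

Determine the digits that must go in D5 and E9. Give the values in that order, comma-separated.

3,6

For D5:
  Row 5 already contains {4, 5, 6, 7, 9}.
  Column D already contains {1, 2, 5, 7, 8, 9}.
  Its 3×3 block (box 5) already contains {1, 2, 4, 5, 8, 9}.
  The only value from 1–9 not eliminated is 3, so D5 = 3.
For E9:
  Row 9 already contains {1, 2, 4, 5, 7, 8, 9}.
  Column E already contains {1, 2, 3, 4, 5, 7, 8, 9}.
  Its 3×3 block (box 8) already contains {1, 5, 7, 8, 9}.
  The only value from 1–9 not eliminated is 6, so E9 = 6.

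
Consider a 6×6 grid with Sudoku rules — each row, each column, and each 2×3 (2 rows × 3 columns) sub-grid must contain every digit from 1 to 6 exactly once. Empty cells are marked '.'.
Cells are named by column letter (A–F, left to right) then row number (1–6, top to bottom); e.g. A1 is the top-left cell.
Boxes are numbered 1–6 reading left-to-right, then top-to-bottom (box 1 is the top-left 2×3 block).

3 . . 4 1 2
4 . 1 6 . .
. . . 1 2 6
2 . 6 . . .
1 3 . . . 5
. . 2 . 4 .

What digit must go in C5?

4

Row 5 already contains {1, 3, 5}.
Column C already contains {1, 2, 6}.
Its 2×3 block (box 5) already contains {1, 2, 3}.
The only value from 1–6 not eliminated is 4, so C5 = 4.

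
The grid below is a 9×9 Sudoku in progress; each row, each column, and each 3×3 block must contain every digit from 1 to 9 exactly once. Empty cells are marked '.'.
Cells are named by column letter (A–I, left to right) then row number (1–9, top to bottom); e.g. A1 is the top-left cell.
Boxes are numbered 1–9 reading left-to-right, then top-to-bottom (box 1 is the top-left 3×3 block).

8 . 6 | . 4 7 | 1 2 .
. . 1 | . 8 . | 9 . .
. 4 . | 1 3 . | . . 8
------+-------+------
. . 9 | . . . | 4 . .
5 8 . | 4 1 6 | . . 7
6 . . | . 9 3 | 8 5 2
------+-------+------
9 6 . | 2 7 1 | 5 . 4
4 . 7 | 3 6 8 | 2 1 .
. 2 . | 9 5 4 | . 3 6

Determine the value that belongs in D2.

6

Cell D2 itself could take any of {5, 6} by direct elimination.
Consider where 6 can go in box 2.
D1 is out (row 1 already has a 6).
F2 is out (column F already has a 6).
F3 is out (column F already has a 6).
So the only cell in box 2 that can hold 6 is D2.
Therefore D2 = 6.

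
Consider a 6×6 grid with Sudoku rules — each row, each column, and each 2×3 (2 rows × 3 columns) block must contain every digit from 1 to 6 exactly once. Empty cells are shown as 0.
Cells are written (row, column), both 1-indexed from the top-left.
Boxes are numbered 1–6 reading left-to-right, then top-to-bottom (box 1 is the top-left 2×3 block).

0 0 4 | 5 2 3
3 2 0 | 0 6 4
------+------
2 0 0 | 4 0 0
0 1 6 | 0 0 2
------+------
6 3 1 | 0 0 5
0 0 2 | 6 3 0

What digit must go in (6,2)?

Cell (6,2) itself could take any of {4, 5} by direct elimination.
Consider where 4 can go in column 2.
(1,2) is out (row 1 already has a 4).
(3,2) is out (row 3 already has a 4).
So the only cell in column 2 that can hold 4 is (6,2).
Therefore (6,2) = 4.

4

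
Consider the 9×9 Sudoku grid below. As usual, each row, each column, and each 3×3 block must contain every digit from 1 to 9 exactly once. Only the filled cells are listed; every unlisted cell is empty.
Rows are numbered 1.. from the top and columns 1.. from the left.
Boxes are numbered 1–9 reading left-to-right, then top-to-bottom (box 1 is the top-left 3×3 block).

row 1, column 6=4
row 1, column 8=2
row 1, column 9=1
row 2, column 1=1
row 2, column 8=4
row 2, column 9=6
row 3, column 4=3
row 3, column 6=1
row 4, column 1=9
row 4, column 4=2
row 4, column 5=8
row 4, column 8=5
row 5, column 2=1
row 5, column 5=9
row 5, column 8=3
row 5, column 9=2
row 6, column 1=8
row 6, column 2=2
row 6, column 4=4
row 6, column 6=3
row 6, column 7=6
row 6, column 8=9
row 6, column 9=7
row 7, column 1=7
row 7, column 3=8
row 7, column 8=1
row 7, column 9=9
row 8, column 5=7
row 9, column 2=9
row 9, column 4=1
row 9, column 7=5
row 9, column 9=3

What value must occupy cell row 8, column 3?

Cell row 8, column 3 itself could take any of {1, 2, 3, 4, 5, 6} by direct elimination.
Consider where 1 can go in box 7.
row 7, column 2 is out (row 7 already has a 1).
row 8, column 1 is out (column 1 already has a 1).
row 8, column 2 is out (column 2 already has a 1).
row 9, column 1 is out (row 9 already has a 1).
row 9, column 3 is out (row 9 already has a 1).
So the only cell in box 7 that can hold 1 is row 8, column 3.
Therefore row 8, column 3 = 1.

1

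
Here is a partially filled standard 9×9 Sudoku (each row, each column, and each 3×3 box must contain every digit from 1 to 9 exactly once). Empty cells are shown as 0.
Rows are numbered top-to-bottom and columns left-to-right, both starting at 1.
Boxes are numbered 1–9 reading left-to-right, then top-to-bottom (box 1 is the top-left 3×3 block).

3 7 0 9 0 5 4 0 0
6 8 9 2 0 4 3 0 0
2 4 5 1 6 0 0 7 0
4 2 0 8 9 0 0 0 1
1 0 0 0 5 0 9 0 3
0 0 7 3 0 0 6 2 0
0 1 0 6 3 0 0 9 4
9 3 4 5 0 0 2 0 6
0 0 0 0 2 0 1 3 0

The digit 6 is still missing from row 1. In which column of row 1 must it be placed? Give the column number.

8

Consider where 6 can go in row 1.
R1C3 is out (box 1 already has a 6).
R1C5 is out (column 5 already has a 6).
R1C9 is out (column 9 already has a 6).
So the only cell in row 1 that can hold 6 is R1C8.
That is column 8.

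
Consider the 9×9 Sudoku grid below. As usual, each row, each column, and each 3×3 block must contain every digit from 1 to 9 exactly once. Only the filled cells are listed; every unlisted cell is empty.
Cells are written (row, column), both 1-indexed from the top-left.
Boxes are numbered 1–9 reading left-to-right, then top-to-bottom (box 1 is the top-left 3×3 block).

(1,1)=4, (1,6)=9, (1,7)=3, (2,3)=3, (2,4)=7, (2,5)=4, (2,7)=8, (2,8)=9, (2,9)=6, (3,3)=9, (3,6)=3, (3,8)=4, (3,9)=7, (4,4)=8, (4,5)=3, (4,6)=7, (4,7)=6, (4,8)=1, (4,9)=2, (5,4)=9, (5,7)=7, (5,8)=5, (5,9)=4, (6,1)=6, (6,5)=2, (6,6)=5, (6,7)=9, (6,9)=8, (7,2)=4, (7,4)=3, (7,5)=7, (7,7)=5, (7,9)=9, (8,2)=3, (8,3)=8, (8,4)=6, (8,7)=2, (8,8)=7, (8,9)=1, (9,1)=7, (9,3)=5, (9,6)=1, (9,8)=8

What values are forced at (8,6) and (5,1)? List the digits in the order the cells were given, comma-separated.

4,3

For (8,6):
  Row 8 already contains {1, 2, 3, 6, 7, 8}.
  Column 6 already contains {1, 3, 5, 7, 9}.
  Its 3×3 block (box 8) already contains {1, 3, 6, 7}.
  The only value from 1–9 not eliminated is 4, so (8,6) = 4.
For (5,1):
  Consider where 3 can go in box 4.
  (4,1) is out (row 4 already has a 3). (4,2) is out (row 4 already has a 3). (4,3) is out (row 4 already has a 3). (5,2) is out (column 2 already has a 3). The remaining empty cells in box 4 are similarly blocked.
  So the only cell in box 4 that can hold 3 is (5,1).
  So (5,1) = 3.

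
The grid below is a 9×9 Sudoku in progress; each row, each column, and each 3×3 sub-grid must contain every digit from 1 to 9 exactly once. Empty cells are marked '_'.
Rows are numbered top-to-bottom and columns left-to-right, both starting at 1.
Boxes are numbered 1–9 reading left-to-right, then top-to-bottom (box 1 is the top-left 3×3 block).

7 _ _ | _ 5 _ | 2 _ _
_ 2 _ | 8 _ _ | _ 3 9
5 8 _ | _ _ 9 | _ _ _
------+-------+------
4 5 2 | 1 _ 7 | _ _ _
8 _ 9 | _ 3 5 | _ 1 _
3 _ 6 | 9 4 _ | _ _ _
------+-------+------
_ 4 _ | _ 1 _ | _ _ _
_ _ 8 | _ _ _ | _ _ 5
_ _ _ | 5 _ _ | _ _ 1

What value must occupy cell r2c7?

5

Cell r2c7 itself could take any of {1, 4, 5, 6, 7} by direct elimination.
Consider where 5 can go in row 2.
r2c1 is out (column 1 already has a 5).
r2c3 is out (box 1 already has a 5).
r2c5 is out (column 5 already has a 5).
r2c6 is out (column 6 already has a 5).
So the only cell in row 2 that can hold 5 is r2c7.
Therefore r2c7 = 5.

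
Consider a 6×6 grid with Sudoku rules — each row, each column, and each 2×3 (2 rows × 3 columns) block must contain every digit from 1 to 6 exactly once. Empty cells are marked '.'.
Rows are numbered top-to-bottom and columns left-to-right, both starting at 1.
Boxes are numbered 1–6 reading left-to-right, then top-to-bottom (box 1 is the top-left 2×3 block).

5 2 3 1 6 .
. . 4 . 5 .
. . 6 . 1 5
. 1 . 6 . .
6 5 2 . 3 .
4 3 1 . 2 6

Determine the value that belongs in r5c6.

1

Cell r5c6 itself could take any of {1, 4} by direct elimination.
Consider where 1 can go in row 5.
r5c4 is out (column 4 already has a 1).
So the only cell in row 5 that can hold 1 is r5c6.
Therefore r5c6 = 1.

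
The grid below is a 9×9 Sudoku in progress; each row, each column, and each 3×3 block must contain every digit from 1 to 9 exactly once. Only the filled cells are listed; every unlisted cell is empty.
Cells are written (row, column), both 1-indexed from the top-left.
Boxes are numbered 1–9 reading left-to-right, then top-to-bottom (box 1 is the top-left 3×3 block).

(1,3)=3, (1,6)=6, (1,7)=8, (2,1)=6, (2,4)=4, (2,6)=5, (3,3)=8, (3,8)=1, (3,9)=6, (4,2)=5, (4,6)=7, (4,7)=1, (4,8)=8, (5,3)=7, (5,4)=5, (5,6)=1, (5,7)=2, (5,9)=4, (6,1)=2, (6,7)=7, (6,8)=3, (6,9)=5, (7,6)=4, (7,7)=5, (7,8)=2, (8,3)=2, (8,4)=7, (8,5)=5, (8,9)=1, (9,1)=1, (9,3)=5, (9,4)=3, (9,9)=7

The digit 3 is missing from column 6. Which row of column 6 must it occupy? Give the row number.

3

Consider where 3 can go in column 6.
(6,6) is out (row 6 already has a 3).
(8,6) is out (box 8 already has a 3).
(9,6) is out (row 9 already has a 3).
So the only cell in column 6 that can hold 3 is (3,6).
That is row 3.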